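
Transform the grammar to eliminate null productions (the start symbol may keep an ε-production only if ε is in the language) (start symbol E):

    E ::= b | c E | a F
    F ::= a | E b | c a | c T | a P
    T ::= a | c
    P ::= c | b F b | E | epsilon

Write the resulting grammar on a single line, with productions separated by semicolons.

E ::= b | c E | a F; F ::= a | E b | c a | c T | a P; T ::= a | c; P ::= c | b F b | E

The nullable symbols are {P}.
ε ∉ L(G), so no ε-production is kept.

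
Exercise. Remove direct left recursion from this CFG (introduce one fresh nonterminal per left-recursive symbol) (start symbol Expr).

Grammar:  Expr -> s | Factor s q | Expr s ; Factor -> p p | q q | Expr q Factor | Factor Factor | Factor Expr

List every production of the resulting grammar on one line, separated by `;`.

Left recursion appears on Expr, Factor.
For Expr: α = {s}, β = {s, Factor s q}. Rewrite as Expr → β Expr1 and Expr1 → α Expr1 | ε.
For Factor: α = {Factor, Expr}, β = {p p, q q, Expr q Factor}. Rewrite as Factor → β Factor1 and Factor1 → α Factor1 | ε.

Expr -> s Expr1 | Factor s q Expr1; Factor -> p p Factor1 | q q Factor1 | Expr q Factor Factor1; Expr1 -> s Expr1 | ε; Factor1 -> Factor Factor1 | Expr Factor1 | ε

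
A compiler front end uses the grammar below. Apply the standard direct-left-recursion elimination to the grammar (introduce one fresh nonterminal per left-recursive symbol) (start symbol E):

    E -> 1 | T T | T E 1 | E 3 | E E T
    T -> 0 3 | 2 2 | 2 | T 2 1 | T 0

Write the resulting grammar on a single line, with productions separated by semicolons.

Left recursion appears on E, T.
For E: α = {3, E T}, β = {1, T T, T E 1}. Rewrite as E → β E' and E' → α E' | ε.
For T: α = {2 1, 0}, β = {0 3, 2 2, 2}. Rewrite as T → β T' and T' → α T' | ε.

E -> 1 E' | T T E' | T E 1 E'; T -> 0 3 T' | 2 2 T' | 2 T'; E' -> 3 E' | E T E' | ε; T' -> 2 1 T' | 0 T' | ε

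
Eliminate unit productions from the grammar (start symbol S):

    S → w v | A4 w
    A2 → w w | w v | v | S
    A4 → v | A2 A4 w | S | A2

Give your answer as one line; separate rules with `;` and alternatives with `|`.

S → w v | A4 w; A2 → w w | w v | v | A4 w; A4 → v | A2 A4 w | w w | w v | A4 w

Unit pairs: A2 ⇒* {S}; A4 ⇒* {A2, S}.
For each unit pair (A, B), copy every non-unit production of B to A, then drop all unit productions.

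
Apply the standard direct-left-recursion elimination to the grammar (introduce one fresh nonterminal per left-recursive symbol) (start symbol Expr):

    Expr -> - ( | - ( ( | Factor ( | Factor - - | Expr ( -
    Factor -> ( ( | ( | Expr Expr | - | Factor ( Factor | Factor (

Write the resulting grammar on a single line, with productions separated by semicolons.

Left recursion appears on Expr, Factor.
For Expr: α = {( -}, β = {- (, - ( (, Factor (, Factor - -}. Rewrite as Expr → β Expr1 and Expr1 → α Expr1 | ε.
For Factor: α = {( Factor, (}, β = {( (, (, Expr Expr, -}. Rewrite as Factor → β Factor1 and Factor1 → α Factor1 | ε.

Expr -> - ( Expr1 | - ( ( Expr1 | Factor ( Expr1 | Factor - - Expr1; Factor -> ( ( Factor1 | ( Factor1 | Expr Expr Factor1 | - Factor1; Expr1 -> ( - Expr1 | ε; Factor1 -> ( Factor Factor1 | ( Factor1 | ε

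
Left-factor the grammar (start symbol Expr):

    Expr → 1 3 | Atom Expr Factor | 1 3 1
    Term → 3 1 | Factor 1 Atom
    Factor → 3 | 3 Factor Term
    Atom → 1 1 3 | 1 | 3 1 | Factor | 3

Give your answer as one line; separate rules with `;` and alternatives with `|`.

Expr → Atom Expr Factor | 1 3 Expr1; Term → 3 1 | Factor 1 Atom; Factor → 3 Factor1; Atom → Factor | 1 Atom1 | 3 Atom2; Expr1 → ε | 1; Factor1 → ε | Factor Term; Atom1 → 1 3 | ε; Atom2 → 1 | ε

Expr has alternatives sharing prefix '1 3': factor to Expr → 1 3 Expr1 with Expr1 → ε | 1.
Factor has alternatives sharing prefix '3': factor to Factor → 3 Factor1 with Factor1 → ε | Factor Term.
Atom has alternatives sharing prefix '1': factor to Atom → 1 Atom1 with Atom1 → 1 3 | ε.
Atom has alternatives sharing prefix '3': factor to Atom → 3 Atom2 with Atom2 → 1 | ε.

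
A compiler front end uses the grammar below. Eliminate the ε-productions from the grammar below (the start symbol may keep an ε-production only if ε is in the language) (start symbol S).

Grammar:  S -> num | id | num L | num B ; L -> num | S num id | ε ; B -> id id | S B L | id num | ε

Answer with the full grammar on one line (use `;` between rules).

S -> num | id | num L | num B; L -> num | S num id; B -> id id | S B L | S B | S L | S | id num

The nullable symbols are {B, L}.
ε ∉ L(G), so no ε-production is kept.
For each production, add variants omitting each subset of nullable occurrences: B → S B L gives S B L | S B | S L | S.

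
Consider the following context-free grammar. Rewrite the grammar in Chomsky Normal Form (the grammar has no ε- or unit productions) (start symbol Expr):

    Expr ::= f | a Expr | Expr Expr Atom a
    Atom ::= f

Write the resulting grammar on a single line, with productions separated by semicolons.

Expr ::= f | X1 Expr | Expr Y1; Atom ::= f; X1 ::= a; Y1 ::= Expr Y2; Y2 ::= Atom X1

Introduce a nonterminal for each terminal appearing in a rule of length ≥ 2: X1 → a.
Binarize each right-hand side of length ≥ 3 by chaining fresh nonterminals (Y1, Y2, …): affected rules were Expr → Expr Expr Atom X1.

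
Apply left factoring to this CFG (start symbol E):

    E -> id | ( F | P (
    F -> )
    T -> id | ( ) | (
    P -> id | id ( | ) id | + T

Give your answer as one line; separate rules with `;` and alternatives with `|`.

T has alternatives sharing prefix '(': factor to T → ( T' with T' → ) | ε.
P has alternatives sharing prefix 'id': factor to P → id P' with P' → ε | (.

E -> id | ( F | P (; F -> ); T -> id | ( T'; P -> ) id | + T | id P'; T' -> ) | ε; P' -> ε | (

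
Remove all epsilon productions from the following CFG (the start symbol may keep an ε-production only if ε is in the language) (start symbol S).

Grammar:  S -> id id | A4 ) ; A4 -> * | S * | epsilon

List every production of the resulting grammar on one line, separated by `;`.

The nullable symbols are {A4}.
ε ∉ L(G), so no ε-production is kept.
Expand every rule over subsets of its nullable positions: S → A4 ) gives A4 ) | ).

S -> id id | A4 ) | ); A4 -> * | S *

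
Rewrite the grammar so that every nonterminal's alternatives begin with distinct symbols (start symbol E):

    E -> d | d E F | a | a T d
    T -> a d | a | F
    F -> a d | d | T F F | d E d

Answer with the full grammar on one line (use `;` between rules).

E -> d E' | a E''; T -> F | a T'; F -> a d | T F F | d F'; E' -> ε | E F; E'' -> ε | T d; T' -> d | ε; F' -> ε | E d

E has alternatives sharing prefix 'd': factor to E → d E' with E' → ε | E F.
E has alternatives sharing prefix 'a': factor to E → a E'' with E'' → ε | T d.
T has alternatives sharing prefix 'a': factor to T → a T' with T' → d | ε.
F has alternatives sharing prefix 'd': factor to F → d F' with F' → ε | E d.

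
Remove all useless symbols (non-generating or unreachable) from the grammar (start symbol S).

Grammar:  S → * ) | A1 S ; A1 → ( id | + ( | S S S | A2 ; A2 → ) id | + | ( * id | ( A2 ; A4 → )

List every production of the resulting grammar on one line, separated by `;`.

Generating nonterminals: {A1, A2, A4, S}.
Reachable from S after that: {A1, A2, S}.
Removed useless symbols: {A4} and every production mentioning them.

S → * ) | A1 S; A1 → ( id | + ( | S S S | A2; A2 → ) id | + | ( * id | ( A2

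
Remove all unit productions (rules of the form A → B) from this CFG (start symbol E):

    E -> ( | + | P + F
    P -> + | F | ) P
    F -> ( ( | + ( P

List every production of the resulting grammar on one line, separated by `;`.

E -> ( | + | P + F; P -> ( ( | + ( P | + | ) P; F -> ( ( | + ( P

Unit pairs: P ⇒* {F}.
Replace each nonterminal's rules with the union of the non-unit rules of every nonterminal it unit-derives.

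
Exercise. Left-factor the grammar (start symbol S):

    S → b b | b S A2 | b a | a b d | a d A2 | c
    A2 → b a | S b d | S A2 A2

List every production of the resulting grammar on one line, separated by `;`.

S → c | b S' | a S''; A2 → b a | S A2'; S' → b | S A2 | a; S'' → b d | d A2; A2' → b d | A2 A2

S has alternatives sharing prefix 'b': factor to S → b S' with S' → b | S A2 | a.
S has alternatives sharing prefix 'a': factor to S → a S'' with S'' → b d | d A2.
A2 has alternatives sharing prefix 'S': factor to A2 → S A2' with A2' → b d | A2 A2.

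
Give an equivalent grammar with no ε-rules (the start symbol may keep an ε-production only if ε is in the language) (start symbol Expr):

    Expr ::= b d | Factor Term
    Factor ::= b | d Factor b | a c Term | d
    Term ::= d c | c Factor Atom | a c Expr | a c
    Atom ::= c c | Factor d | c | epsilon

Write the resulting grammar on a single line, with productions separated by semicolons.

Nullable nonterminals: {Atom}.
ε ∉ L(G), so no ε-production is kept.
Expand every rule over subsets of its nullable positions: Term → c Factor Atom gives c Factor Atom | c Factor.

Expr ::= b d | Factor Term; Factor ::= b | d Factor b | a c Term | d; Term ::= d c | c Factor Atom | c Factor | a c Expr | a c; Atom ::= c c | Factor d | c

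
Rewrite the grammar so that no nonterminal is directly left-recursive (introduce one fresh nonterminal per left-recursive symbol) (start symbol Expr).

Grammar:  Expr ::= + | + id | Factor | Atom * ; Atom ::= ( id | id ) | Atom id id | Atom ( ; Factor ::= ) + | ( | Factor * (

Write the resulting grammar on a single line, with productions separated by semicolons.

Atom, Factor are directly left-recursive.
For Atom: α = {id id, (}, β = {( id, id )}. Rewrite as Atom → β Atom1 and Atom1 → α Atom1 | ε.
For Factor: α = {* (}, β = {) +, (}. Rewrite as Factor → β Factor1 and Factor1 → α Factor1 | ε.

Expr ::= + | + id | Factor | Atom *; Atom ::= ( id Atom1 | id ) Atom1; Factor ::= ) + Factor1 | ( Factor1; Atom1 ::= id id Atom1 | ( Atom1 | eps; Factor1 ::= * ( Factor1 | eps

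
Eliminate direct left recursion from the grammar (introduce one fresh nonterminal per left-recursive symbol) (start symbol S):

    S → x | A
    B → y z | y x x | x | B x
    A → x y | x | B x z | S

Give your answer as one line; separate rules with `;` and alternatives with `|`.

B is directly left-recursive.
For B: α = {x}, β = {y z, y x x, x}. Rewrite as B → β B' and B' → α B' | ε.

S → x | A; B → y z B' | y x x B' | x B'; A → x y | x | B x z | S; B' → x B' | ε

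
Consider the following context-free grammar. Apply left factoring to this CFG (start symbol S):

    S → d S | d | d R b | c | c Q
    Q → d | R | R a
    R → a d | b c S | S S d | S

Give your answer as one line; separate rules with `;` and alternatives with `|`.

S has alternatives sharing prefix 'd': factor to S → d S' with S' → S | ε | R b.
S has alternatives sharing prefix 'c': factor to S → c S'' with S'' → ε | Q.
Q has alternatives sharing prefix 'R': factor to Q → R Q' with Q' → ε | a.
R has alternatives sharing prefix 'S': factor to R → S R' with R' → S d | ε.

S → d S' | c S''; Q → d | R Q'; R → a d | b c S | S R'; S' → S | ε | R b; S'' → ε | Q; Q' → ε | a; R' → S d | ε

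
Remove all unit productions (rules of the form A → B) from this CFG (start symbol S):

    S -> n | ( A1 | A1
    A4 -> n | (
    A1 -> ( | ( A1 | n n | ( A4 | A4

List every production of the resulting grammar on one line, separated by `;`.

Unit pairs: A1 ⇒* {A4}; S ⇒* {A1, A4}.
For every A with A ⇒* B via unit rules, add B's non-unit alternatives to A; then delete every rule of the form X → Y.

S -> n | ( | ( A1 | n n | ( A4; A4 -> n | (; A1 -> n | ( | ( A1 | n n | ( A4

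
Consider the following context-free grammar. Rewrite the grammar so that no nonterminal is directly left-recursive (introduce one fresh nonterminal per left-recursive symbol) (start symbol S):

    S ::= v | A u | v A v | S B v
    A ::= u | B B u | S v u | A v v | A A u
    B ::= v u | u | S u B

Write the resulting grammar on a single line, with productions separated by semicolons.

S ::= v S' | A u S' | v A v S'; A ::= u A' | B B u A' | S v u A'; B ::= v u | u | S u B; S' ::= B v S' | ε; A' ::= v v A' | A u A' | ε

Left recursion appears on S, A.
For S: α = {B v}, β = {v, A u, v A v}. Rewrite as S → β S' and S' → α S' | ε.
For A: α = {v v, A u}, β = {u, B B u, S v u}. Rewrite as A → β A' and A' → α A' | ε.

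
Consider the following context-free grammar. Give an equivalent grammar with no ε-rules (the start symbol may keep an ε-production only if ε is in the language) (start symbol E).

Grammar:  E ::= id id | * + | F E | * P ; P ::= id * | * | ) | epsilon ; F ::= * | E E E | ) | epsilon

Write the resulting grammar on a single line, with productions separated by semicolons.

Nullable set = {F, P}.
ε ∉ L(G), so no ε-production is kept.
For each production, add variants omitting each subset of nullable occurrences: E → * P gives * P | *.

E ::= id id | * + | F E | * P | *; P ::= id * | * | ); F ::= * | E E E | )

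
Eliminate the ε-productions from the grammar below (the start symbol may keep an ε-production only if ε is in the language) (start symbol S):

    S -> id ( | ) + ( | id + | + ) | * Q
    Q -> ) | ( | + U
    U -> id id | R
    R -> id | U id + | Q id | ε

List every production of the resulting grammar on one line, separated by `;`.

The nullable symbols are {R, U}.
ε ∉ L(G), so no ε-production is kept.
For each production, add variants omitting each subset of nullable occurrences: Q → + U gives + U | +. R → U id + gives U id + | id +.

S -> id ( | ) + ( | id + | + ) | * Q; Q -> ) | ( | + U | +; U -> id id | R; R -> id | U id + | id + | Q id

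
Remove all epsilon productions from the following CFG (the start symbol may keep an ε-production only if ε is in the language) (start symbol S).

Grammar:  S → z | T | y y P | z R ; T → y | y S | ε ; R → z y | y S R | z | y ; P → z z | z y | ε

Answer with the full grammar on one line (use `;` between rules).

Nullable set = {P, S, T}.
ε ∈ L(G) since S is nullable, so keep S → ε.
For each production, add variants omitting each subset of nullable occurrences: S → y y P gives y y P | y y. R → y S R gives y S R | y R.

S → z | T | y y P | y y | z R | ε; T → y | y S; R → z y | y S R | y R | z | y; P → z z | z y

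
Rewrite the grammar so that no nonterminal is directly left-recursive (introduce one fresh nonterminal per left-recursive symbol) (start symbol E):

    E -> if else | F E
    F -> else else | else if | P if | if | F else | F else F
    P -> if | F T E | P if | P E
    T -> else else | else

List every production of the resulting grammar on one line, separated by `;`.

Directly left-recursive nonterminals: F, P.
For F: α = {else, else F}, β = {else else, else if, P if, if}. Rewrite as F → β F' and F' → α F' | ε.
For P: α = {if, E}, β = {if, F T E}. Rewrite as P → β P' and P' → α P' | ε.

E -> if else | F E; F -> else else F' | else if F' | P if F' | if F'; P -> if P' | F T E P'; T -> else else | else; F' -> else F' | else F F' | ε; P' -> if P' | E P' | ε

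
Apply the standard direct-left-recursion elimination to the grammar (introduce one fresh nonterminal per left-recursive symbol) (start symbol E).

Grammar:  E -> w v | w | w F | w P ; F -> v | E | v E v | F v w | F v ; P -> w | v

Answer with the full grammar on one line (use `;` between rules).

Directly left-recursive nonterminal: F.
For F: α = {v w, v}, β = {v, E, v E v}. Rewrite as F → β F' and F' → α F' | ε.

E -> w v | w | w F | w P; F -> v F' | E F' | v E v F'; P -> w | v; F' -> v w F' | v F' | ε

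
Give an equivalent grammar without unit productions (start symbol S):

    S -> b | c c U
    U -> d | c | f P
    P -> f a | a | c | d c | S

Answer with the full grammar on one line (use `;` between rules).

Unit pairs: P ⇒* {S}.
Replace each nonterminal's rules with the union of the non-unit rules of every nonterminal it unit-derives.

S -> b | c c U; U -> d | c | f P; P -> b | c c U | f a | a | c | d c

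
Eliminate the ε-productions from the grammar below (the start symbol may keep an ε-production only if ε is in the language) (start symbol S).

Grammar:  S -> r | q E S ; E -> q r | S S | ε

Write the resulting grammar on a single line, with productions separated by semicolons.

Nullable nonterminals: {E}.
ε ∉ L(G), so no ε-production is kept.
Expand every rule over subsets of its nullable positions: S → q E S gives q E S | q S.

S -> r | q E S | q S; E -> q r | S S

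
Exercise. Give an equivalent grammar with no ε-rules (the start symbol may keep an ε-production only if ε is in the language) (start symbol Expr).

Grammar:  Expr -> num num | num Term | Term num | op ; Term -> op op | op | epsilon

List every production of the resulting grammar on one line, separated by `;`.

Expr -> num num | num Term | num | Term num | op; Term -> op op | op

Nullable set = {Term}.
ε ∉ L(G), so no ε-production is kept.
Add the nullable-subset variants: Expr → num Term gives num Term | num.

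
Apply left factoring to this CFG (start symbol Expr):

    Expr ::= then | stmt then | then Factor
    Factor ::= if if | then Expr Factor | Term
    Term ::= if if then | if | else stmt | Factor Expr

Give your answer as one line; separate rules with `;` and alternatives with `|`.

Expr ::= stmt then | then Expr1; Factor ::= if if | then Expr Factor | Term; Term ::= else stmt | Factor Expr | if Term1; Expr1 ::= epsilon | Factor; Term1 ::= if then | epsilon

Expr has alternatives sharing prefix 'then': factor to Expr → then Expr1 with Expr1 → ε | Factor.
Term has alternatives sharing prefix 'if': factor to Term → if Term1 with Term1 → if then | ε.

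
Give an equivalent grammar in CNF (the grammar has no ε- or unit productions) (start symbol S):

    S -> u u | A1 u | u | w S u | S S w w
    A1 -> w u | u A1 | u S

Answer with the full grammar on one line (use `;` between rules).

S -> X1 X1 | A1 X1 | u | X2 Y1 | S Y2; A1 -> X2 X1 | X1 A1 | X1 S; X1 -> u; X2 -> w; Y1 -> S X1; Y2 -> S Y3; Y3 -> X2 X2

Introduce a nonterminal for each terminal appearing in a rule of length ≥ 2: X1 → u, X2 → w.
Binarize each right-hand side of length ≥ 3 by chaining fresh nonterminals (Y1, Y2, …): affected rules were S → X2 S X1; S → S S X2 X2.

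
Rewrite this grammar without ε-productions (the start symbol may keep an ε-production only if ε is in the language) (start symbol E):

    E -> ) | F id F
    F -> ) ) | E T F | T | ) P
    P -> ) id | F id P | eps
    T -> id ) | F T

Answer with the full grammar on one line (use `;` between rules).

Nullable nonterminals: {P}.
ε ∉ L(G), so no ε-production is kept.
For each production, add variants omitting each subset of nullable occurrences: F → ) P gives ) P | ). P → F id P gives F id P | F id.

E -> ) | F id F; F -> ) ) | E T F | T | ) P | ); P -> ) id | F id P | F id; T -> id ) | F T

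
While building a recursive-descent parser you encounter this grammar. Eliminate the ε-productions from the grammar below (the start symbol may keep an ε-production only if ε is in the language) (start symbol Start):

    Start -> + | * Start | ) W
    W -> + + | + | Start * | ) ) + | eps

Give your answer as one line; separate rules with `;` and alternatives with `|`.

The nullable symbols are {W}.
ε ∉ L(G), so no ε-production is kept.
Add the nullable-subset variants: Start → ) W gives ) W | ).

Start -> + | * Start | ) W | ); W -> + + | + | Start * | ) ) +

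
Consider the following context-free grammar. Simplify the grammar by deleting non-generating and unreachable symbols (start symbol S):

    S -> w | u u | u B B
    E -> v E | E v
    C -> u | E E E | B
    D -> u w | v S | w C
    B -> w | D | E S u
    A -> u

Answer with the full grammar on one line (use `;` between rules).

Generating nonterminals: {A, B, C, D, S}.
Reachable from S after that: {B, C, D, S}.
Removed useless symbols: {A, E} and every production mentioning them.

S -> w | u u | u B B; C -> u | B; D -> u w | v S | w C; B -> w | D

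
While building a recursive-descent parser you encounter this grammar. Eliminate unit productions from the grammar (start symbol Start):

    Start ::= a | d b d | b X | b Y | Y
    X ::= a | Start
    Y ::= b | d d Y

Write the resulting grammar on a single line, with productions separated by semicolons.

Start ::= a | d b d | b X | b Y | b | d d Y; X ::= a | d b d | b X | b Y | b | d d Y; Y ::= b | d d Y

Unit pairs: Start ⇒* {Y}; X ⇒* {Start, Y}.
Replace each nonterminal's rules with the union of the non-unit rules of every nonterminal it unit-derives.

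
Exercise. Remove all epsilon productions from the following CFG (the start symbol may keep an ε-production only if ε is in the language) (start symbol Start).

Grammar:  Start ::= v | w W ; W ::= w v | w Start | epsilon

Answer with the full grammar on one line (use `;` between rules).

The nullable symbols are {W}.
ε ∉ L(G), so no ε-production is kept.
Add the nullable-subset variants: Start → w W gives w W | w.

Start ::= v | w W | w; W ::= w v | w Start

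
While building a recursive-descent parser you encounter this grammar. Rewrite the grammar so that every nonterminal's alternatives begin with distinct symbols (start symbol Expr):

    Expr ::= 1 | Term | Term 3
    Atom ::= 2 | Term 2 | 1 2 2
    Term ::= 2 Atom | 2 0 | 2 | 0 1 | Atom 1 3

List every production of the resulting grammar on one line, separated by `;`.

Expr has alternatives sharing prefix 'Term': factor to Expr → Term Expr1 with Expr1 → ε | 3.
Term has alternatives sharing prefix '2': factor to Term → 2 Term1 with Term1 → Atom | 0 | ε.

Expr ::= 1 | Term Expr1; Atom ::= 2 | Term 2 | 1 2 2; Term ::= 0 1 | Atom 1 3 | 2 Term1; Expr1 ::= ε | 3; Term1 ::= Atom | 0 | ε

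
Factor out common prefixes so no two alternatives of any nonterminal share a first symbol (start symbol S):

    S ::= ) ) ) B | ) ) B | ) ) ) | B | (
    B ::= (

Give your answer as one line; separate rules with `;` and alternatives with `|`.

S has alternatives sharing prefix ') )': factor to S → ) ) S' with S' → ) B | B | ).
S' has alternatives sharing prefix ')': factor to S' → ) S'' with S'' → B | ε.

S ::= B | ( | ) ) S'; B ::= (; S' ::= B | ) S''; S'' ::= B | ε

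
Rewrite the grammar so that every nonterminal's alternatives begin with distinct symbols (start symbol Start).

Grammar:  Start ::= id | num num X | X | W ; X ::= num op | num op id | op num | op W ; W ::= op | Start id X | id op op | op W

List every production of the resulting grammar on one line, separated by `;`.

X has alternatives sharing prefix 'num op': factor to X → num op X1 with X1 → ε | id.
X has alternatives sharing prefix 'op': factor to X → op X2 with X2 → num | W.
W has alternatives sharing prefix 'op': factor to W → op W1 with W1 → ε | W.

Start ::= id | num num X | X | W; X ::= num op X1 | op X2; W ::= Start id X | id op op | op W1; X1 ::= eps | id; X2 ::= num | W; W1 ::= eps | W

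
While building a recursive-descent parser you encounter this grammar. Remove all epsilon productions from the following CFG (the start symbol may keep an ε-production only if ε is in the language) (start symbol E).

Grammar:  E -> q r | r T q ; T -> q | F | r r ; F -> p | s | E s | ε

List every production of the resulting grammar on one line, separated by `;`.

E -> q r | r T q | r q; T -> q | F | r r; F -> p | s | E s

Nullable set = {F, T}.
ε ∉ L(G), so no ε-production is kept.
Expand every rule over subsets of its nullable positions: E → r T q gives r T q | r q.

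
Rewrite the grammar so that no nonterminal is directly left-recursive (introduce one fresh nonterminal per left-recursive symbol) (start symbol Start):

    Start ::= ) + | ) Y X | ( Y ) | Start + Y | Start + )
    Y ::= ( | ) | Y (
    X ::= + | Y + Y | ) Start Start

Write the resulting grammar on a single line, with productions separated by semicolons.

Start ::= ) + Start1 | ) Y X Start1 | ( Y ) Start1; Y ::= ( Y1 | ) Y1; X ::= + | Y + Y | ) Start Start; Start1 ::= + Y Start1 | + ) Start1 | ε; Y1 ::= ( Y1 | ε

Directly left-recursive nonterminals: Start, Y.
For Start: α = {+ Y, + )}, β = {) +, ) Y X, ( Y )}. Rewrite as Start → β Start1 and Start1 → α Start1 | ε.
For Y: α = {(}, β = {(, )}. Rewrite as Y → β Y1 and Y1 → α Y1 | ε.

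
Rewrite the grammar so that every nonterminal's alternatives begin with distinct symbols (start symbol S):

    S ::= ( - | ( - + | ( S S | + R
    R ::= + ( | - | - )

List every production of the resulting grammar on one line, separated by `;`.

S has alternatives sharing prefix '(': factor to S → ( S' with S' → - | - + | S S.
R has alternatives sharing prefix '-': factor to R → - R' with R' → ε | ).
S' has alternatives sharing prefix '-': factor to S' → - S'' with S'' → ε | +.

S ::= + R | ( S'; R ::= + ( | - R'; S' ::= S S | - S''; R' ::= eps | ); S'' ::= eps | +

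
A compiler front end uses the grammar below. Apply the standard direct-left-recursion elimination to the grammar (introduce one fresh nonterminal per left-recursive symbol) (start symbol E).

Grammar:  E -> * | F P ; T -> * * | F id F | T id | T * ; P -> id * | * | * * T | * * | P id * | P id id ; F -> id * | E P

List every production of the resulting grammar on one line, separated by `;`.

Left recursion appears on T, P.
For T: α = {id, *}, β = {* *, F id F}. Rewrite as T → β T' and T' → α T' | ε.
For P: α = {id *, id id}, β = {id *, *, * * T, * *}. Rewrite as P → β P' and P' → α P' | ε.

E -> * | F P; T -> * * T' | F id F T'; P -> id * P' | * P' | * * T P' | * * P'; F -> id * | E P; T' -> id T' | * T' | ε; P' -> id * P' | id id P' | ε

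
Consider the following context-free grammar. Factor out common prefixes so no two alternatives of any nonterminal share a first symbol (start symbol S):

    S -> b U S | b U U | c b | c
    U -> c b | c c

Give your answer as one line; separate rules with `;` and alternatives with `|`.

S has alternatives sharing prefix 'b U': factor to S → b U S' with S' → S | U.
S has alternatives sharing prefix 'c': factor to S → c S'' with S'' → b | ε.
U has alternatives sharing prefix 'c': factor to U → c U' with U' → b | c.

S -> b U S' | c S''; U -> c U'; S' -> S | U; S'' -> b | epsilon; U' -> b | c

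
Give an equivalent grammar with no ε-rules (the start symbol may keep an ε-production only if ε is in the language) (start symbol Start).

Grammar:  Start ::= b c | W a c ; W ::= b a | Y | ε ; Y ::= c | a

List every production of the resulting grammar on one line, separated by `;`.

Start ::= b c | W a c | a c; W ::= b a | Y; Y ::= c | a

Nullable set = {W}.
ε ∉ L(G), so no ε-production is kept.
Add the nullable-subset variants: Start → W a c gives W a c | a c.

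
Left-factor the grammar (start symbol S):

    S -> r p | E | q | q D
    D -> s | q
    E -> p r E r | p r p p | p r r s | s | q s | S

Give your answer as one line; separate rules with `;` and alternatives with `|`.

S -> r p | E | q S'; D -> s | q; E -> s | q s | S | p r E'; S' -> ε | D; E' -> E r | p p | r s

S has alternatives sharing prefix 'q': factor to S → q S' with S' → ε | D.
E has alternatives sharing prefix 'p r': factor to E → p r E' with E' → E r | p p | r s.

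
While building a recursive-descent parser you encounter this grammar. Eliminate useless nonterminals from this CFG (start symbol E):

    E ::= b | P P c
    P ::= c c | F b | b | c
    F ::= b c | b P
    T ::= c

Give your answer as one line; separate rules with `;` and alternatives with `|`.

Generating nonterminals: {E, F, P, T}.
Reachable from E after that: {E, F, P}.
Removed useless symbols: {T} and every production mentioning them.

E ::= b | P P c; P ::= c c | F b | b | c; F ::= b c | b P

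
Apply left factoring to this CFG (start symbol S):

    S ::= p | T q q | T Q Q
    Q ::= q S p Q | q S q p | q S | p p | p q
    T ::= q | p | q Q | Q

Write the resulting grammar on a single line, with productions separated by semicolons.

S has alternatives sharing prefix 'T': factor to S → T S' with S' → q q | Q Q.
Q has alternatives sharing prefix 'q S': factor to Q → q S Q' with Q' → p Q | q p | ε.
Q has alternatives sharing prefix 'p': factor to Q → p Q'' with Q'' → p | q.
T has alternatives sharing prefix 'q': factor to T → q T' with T' → ε | Q.

S ::= p | T S'; Q ::= q S Q' | p Q''; T ::= p | Q | q T'; S' ::= q q | Q Q; Q' ::= p Q | q p | ε; Q'' ::= p | q; T' ::= ε | Q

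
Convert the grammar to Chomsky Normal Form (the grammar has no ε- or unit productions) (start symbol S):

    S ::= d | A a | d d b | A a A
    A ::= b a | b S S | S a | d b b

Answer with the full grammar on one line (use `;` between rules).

Introduce a nonterminal for each terminal appearing in a rule of length ≥ 2: X1 → a, X2 → d, X3 → b.
Binarize each right-hand side of length ≥ 3 by chaining fresh nonterminals (Y1, Y2, …): affected rules were S → X2 X2 X3; S → A X1 A; A → X3 S S; A → X2 X3 X3.

S ::= d | A X1 | X2 Y1 | A Y2; A ::= X3 X1 | X3 Y3 | S X1 | X2 Y4; X1 ::= a; X2 ::= d; X3 ::= b; Y1 ::= X2 X3; Y2 ::= X1 A; Y3 ::= S S; Y4 ::= X3 X3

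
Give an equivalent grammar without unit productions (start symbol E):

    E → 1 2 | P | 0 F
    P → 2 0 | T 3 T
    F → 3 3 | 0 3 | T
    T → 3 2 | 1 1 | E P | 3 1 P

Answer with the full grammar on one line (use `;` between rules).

Unit pairs: E ⇒* {P}; F ⇒* {T}.
Replace each nonterminal's rules with the union of the non-unit rules of every nonterminal it unit-derives.

E → 1 2 | 0 F | 2 0 | T 3 T; P → 2 0 | T 3 T; F → 3 3 | 0 3 | 3 2 | 1 1 | E P | 3 1 P; T → 3 2 | 1 1 | E P | 3 1 P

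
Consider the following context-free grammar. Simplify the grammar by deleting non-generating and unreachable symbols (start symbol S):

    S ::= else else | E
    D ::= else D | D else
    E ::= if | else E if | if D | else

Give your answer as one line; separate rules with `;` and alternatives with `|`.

Generating nonterminals: {E, S}.
Reachable from S after that: {E, S}.
Removed useless symbols: {D} and every production mentioning them.

S ::= else else | E; E ::= if | else E if | else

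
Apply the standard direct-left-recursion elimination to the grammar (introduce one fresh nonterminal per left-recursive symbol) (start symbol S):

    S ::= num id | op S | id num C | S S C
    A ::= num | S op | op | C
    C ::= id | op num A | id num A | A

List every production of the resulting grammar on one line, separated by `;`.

S ::= num id S' | op S S' | id num C S'; A ::= num | S op | op | C; C ::= id | op num A | id num A | A; S' ::= S C S' | ε

S is directly left-recursive.
For S: α = {S C}, β = {num id, op S, id num C}. Rewrite as S → β S' and S' → α S' | ε.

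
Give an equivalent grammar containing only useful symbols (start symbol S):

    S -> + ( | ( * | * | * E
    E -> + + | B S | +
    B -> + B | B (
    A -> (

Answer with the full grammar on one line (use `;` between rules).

S -> + ( | ( * | * | * E; E -> + + | +

Generating nonterminals: {A, E, S}.
Reachable from S after that: {E, S}.
Removed useless symbols: {A, B} and every production mentioning them.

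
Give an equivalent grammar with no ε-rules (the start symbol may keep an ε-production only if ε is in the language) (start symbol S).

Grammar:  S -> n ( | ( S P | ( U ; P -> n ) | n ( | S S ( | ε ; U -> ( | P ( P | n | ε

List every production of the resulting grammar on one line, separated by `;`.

The nullable symbols are {P, U}.
ε ∉ L(G), so no ε-production is kept.
Expand every rule over subsets of its nullable positions: S → ( S P gives ( S P | ( S. S → ( U gives ( U | (. U → P ( P gives P ( P | P ( | ( P.

S -> n ( | ( S P | ( S | ( U | (; P -> n ) | n ( | S S (; U -> ( | P ( P | P ( | ( P | n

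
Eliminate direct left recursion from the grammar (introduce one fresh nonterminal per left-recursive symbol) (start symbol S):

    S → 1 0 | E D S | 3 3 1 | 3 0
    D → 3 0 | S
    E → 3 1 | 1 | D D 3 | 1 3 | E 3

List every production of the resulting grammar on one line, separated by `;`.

Directly left-recursive nonterminal: E.
For E: α = {3}, β = {3 1, 1, D D 3, 1 3}. Rewrite as E → β E' and E' → α E' | ε.

S → 1 0 | E D S | 3 3 1 | 3 0; D → 3 0 | S; E → 3 1 E' | 1 E' | D D 3 E' | 1 3 E'; E' → 3 E' | ε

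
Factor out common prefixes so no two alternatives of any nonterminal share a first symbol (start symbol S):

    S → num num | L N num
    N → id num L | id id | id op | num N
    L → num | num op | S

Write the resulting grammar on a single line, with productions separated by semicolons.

N has alternatives sharing prefix 'id': factor to N → id N' with N' → num L | id | op.
L has alternatives sharing prefix 'num': factor to L → num L' with L' → ε | op.

S → num num | L N num; N → num N | id N'; L → S | num L'; N' → num L | id | op; L' → ε | op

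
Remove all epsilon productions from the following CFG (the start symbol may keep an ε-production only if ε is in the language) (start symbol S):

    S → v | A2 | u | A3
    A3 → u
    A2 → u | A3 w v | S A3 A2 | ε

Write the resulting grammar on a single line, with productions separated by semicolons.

S → v | A2 | u | A3 | ε; A3 → u; A2 → u | A3 w v | S A3 A2 | S A3 | A3 A2 | A3

Nullable set = {A2, S}.
ε ∈ L(G) since S is nullable, so keep S → ε.
Expand every rule over subsets of its nullable positions: A2 → S A3 A2 gives S A3 A2 | S A3 | A3 A2 | A3.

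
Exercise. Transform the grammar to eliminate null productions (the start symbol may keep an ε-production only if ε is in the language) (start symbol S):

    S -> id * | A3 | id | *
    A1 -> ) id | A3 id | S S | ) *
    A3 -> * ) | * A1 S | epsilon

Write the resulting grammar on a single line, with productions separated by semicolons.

The nullable symbols are {A1, A3, S}.
ε ∈ L(G) since S is nullable, so keep S → ε.
Add the nullable-subset variants: A1 → A3 id gives A3 id | id. A1 → S S gives S S | S. A3 → * A1 S gives * A1 S | * A1 | * S | *.

S -> id * | A3 | id | * | ε; A1 -> ) id | A3 id | id | S S | S | ) *; A3 -> * ) | * A1 S | * A1 | * S | *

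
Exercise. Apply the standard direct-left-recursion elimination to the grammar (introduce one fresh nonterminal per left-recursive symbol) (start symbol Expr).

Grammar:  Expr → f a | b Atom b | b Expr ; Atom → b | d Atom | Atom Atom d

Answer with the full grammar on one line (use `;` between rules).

Expr → f a | b Atom b | b Expr; Atom → b Atom1 | d Atom Atom1; Atom1 → Atom d Atom1 | ε

Left recursion appears on Atom.
For Atom: α = {Atom d}, β = {b, d Atom}. Rewrite as Atom → β Atom1 and Atom1 → α Atom1 | ε.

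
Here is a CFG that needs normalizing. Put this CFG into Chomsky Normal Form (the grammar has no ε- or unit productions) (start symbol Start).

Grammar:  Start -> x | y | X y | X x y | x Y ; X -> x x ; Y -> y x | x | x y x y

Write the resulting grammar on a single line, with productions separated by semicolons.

Introduce a nonterminal for each terminal appearing in a rule of length ≥ 2: X1 → y, X2 → x.
Binarize each right-hand side of length ≥ 3 by chaining fresh nonterminals (Y1, Y2, …): affected rules were Start → X X2 X1; Y → X2 X1 X2 X1.

Start -> x | y | X X1 | X Y1 | X2 Y; X -> X2 X2; Y -> X1 X2 | x | X2 Y2; X1 -> y; X2 -> x; Y1 -> X2 X1; Y2 -> X1 Y3; Y3 -> X2 X1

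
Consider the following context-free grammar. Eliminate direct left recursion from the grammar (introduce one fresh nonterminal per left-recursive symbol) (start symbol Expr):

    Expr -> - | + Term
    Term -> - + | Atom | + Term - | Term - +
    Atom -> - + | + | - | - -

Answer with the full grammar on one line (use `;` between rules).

Left recursion appears on Term.
For Term: α = {- +}, β = {- +, Atom, + Term -}. Rewrite as Term → β Term1 and Term1 → α Term1 | ε.

Expr -> - | + Term; Term -> - + Term1 | Atom Term1 | + Term - Term1; Atom -> - + | + | - | - -; Term1 -> - + Term1 | eps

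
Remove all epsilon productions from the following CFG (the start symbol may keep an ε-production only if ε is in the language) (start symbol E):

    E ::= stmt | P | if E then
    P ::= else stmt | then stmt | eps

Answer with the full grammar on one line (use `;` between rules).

E ::= stmt | P | if E then | if then | ε; P ::= else stmt | then stmt

Nullable set = {E, P}.
ε ∈ L(G) since E is nullable, so keep E → ε.
Expand every rule over subsets of its nullable positions: E → if E then gives if E then | if then.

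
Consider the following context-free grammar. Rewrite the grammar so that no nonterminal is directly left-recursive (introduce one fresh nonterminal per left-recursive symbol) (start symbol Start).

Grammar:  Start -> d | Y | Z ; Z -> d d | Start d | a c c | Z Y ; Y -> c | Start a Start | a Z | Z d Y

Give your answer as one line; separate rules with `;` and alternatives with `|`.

Start -> d | Y | Z; Z -> d d Z1 | Start d Z1 | a c c Z1; Y -> c | Start a Start | a Z | Z d Y; Z1 -> Y Z1 | ε

Left recursion appears on Z.
For Z: α = {Y}, β = {d d, Start d, a c c}. Rewrite as Z → β Z1 and Z1 → α Z1 | ε.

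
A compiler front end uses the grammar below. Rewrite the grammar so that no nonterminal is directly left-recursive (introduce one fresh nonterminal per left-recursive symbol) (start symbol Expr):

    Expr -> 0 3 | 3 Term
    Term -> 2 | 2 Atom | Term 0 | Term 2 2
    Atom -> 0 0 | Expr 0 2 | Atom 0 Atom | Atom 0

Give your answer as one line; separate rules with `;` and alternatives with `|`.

Left recursion appears on Term, Atom.
For Term: α = {0, 2 2}, β = {2, 2 Atom}. Rewrite as Term → β Term1 and Term1 → α Term1 | ε.
For Atom: α = {0 Atom, 0}, β = {0 0, Expr 0 2}. Rewrite as Atom → β Atom1 and Atom1 → α Atom1 | ε.

Expr -> 0 3 | 3 Term; Term -> 2 Term1 | 2 Atom Term1; Atom -> 0 0 Atom1 | Expr 0 2 Atom1; Term1 -> 0 Term1 | 2 2 Term1 | ε; Atom1 -> 0 Atom Atom1 | 0 Atom1 | ε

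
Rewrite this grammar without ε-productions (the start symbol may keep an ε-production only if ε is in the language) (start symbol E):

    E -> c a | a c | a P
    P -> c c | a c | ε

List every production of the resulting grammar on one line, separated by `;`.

Nullable nonterminals: {P}.
ε ∉ L(G), so no ε-production is kept.
For each production, add variants omitting each subset of nullable occurrences: E → a P gives a P | a.

E -> c a | a c | a P | a; P -> c c | a c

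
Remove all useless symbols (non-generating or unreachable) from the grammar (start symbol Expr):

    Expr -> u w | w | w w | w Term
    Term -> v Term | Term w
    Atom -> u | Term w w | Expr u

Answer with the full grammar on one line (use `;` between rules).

Expr -> u w | w | w w

Generating nonterminals: {Atom, Expr}.
Reachable from Expr after that: {Expr}.
Removed useless symbols: {Atom, Term} and every production mentioning them.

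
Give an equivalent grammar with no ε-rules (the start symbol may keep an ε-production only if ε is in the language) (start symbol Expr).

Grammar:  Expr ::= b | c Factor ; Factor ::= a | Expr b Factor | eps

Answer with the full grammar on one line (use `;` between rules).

Expr ::= b | c Factor | c; Factor ::= a | Expr b Factor | Expr b

Nullable set = {Factor}.
ε ∉ L(G), so no ε-production is kept.
Expand every rule over subsets of its nullable positions: Expr → c Factor gives c Factor | c. Factor → Expr b Factor gives Expr b Factor | Expr b.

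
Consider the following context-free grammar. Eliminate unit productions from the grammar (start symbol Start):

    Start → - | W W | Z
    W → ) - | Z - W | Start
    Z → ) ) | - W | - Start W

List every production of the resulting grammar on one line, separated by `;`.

Unit pairs: Start ⇒* {Z}; W ⇒* {Start, Z}.
For every A with A ⇒* B via unit rules, add B's non-unit alternatives to A; then delete every rule of the form X → Y.

Start → ) ) | - W | - Start W | - | W W; W → ) ) | - W | - Start W | - | W W | ) - | Z - W; Z → ) ) | - W | - Start W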